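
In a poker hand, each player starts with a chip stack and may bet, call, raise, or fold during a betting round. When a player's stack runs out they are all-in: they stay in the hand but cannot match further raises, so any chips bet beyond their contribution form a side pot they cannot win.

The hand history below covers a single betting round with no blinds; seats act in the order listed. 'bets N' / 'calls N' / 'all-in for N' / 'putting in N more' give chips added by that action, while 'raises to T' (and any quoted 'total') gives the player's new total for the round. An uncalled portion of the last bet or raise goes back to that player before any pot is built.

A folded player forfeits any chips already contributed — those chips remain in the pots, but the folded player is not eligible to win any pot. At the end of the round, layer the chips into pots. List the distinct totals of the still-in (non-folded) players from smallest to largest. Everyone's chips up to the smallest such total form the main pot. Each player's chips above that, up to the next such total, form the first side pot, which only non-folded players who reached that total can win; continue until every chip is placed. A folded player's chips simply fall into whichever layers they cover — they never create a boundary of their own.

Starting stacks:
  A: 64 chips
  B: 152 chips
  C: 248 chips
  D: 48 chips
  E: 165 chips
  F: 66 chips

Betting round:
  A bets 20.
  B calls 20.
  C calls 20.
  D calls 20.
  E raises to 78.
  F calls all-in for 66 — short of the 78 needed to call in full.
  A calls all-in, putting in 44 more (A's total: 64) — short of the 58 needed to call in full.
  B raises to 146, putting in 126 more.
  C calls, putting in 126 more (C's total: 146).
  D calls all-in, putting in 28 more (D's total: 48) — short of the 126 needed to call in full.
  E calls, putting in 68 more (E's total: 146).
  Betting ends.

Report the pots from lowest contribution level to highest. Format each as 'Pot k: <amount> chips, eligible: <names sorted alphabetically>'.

Pot 1: 288 chips, eligible: A, B, C, D, E, F
Pot 2: 80 chips, eligible: A, B, C, E, F
Pot 3: 8 chips, eligible: B, C, E, F
Pot 4: 240 chips, eligible: B, C, E

Derivation:
Contributions: A=64, B=146, C=146, D=48, E=146, F=66
Pot levels (distinct totals of non-folded players): 48, 64, 66, 146
Layer 1-48: 48 each from A, B, C, D, E, F = 48*6 = 288 chips; eligible A, B, C, D, E, F
Layer 49-64: 16 each from A, B, C, E, F = 16*5 = 80 chips; eligible A, B, C, E, F
Layer 65-66: 2 each from B, C, E, F = 2*4 = 8 chips; eligible B, C, E, F
Layer 67-146: 80 each from B, C, E = 80*3 = 240 chips; eligible B, C, E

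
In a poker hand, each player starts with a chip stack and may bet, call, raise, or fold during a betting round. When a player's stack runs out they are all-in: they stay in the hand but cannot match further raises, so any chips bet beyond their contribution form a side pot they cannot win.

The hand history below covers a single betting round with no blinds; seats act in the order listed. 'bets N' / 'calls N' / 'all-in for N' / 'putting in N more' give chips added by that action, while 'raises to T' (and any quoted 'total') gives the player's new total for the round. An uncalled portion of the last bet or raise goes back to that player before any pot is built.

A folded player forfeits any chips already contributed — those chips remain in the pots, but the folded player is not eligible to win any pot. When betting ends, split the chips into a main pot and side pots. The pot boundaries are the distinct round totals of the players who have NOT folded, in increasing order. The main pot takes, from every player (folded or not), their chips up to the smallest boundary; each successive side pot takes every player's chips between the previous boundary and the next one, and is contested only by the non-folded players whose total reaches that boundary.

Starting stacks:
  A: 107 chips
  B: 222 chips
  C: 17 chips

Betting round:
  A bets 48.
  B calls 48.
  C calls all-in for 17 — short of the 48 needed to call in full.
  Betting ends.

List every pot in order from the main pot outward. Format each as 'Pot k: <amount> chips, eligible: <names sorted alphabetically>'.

Pot 1: 51 chips, eligible: A, B, C
Pot 2: 62 chips, eligible: A, B

Derivation:
Contributions: A=48, B=48, C=17
Pot levels (distinct totals of non-folded players): 17, 48
Layer 1-17: 17 each from A, B, C = 17*3 = 51 chips; eligible A, B, C
Layer 18-48: 31 each from A, B = 31*2 = 62 chips; eligible A, B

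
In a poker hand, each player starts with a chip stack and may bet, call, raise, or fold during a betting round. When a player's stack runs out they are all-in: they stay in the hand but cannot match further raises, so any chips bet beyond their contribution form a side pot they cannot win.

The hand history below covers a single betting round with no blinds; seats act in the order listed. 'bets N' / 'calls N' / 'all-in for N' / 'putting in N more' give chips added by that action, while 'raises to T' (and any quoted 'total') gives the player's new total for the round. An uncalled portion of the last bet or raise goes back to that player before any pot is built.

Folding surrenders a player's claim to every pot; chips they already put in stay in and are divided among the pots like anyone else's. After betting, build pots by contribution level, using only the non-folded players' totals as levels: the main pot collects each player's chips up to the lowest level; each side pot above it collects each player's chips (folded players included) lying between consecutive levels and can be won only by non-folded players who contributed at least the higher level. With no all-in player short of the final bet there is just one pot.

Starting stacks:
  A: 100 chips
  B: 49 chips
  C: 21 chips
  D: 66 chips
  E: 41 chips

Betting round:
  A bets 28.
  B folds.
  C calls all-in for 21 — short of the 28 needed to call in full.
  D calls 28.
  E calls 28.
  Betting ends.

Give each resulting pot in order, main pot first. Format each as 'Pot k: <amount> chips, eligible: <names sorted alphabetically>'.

Contributions: A=28, C=21, D=28, E=28
Folded: B
Pot levels (distinct totals of non-folded players): 21, 28
Layer 1-21: 21 each from A, C, D, E = 21*4 = 84 chips; eligible A, C, D, E
Layer 22-28: 7 each from A, D, E = 7*3 = 21 chips; eligible A, D, E

Pot 1: 84 chips, eligible: A, C, D, E
Pot 2: 21 chips, eligible: A, D, E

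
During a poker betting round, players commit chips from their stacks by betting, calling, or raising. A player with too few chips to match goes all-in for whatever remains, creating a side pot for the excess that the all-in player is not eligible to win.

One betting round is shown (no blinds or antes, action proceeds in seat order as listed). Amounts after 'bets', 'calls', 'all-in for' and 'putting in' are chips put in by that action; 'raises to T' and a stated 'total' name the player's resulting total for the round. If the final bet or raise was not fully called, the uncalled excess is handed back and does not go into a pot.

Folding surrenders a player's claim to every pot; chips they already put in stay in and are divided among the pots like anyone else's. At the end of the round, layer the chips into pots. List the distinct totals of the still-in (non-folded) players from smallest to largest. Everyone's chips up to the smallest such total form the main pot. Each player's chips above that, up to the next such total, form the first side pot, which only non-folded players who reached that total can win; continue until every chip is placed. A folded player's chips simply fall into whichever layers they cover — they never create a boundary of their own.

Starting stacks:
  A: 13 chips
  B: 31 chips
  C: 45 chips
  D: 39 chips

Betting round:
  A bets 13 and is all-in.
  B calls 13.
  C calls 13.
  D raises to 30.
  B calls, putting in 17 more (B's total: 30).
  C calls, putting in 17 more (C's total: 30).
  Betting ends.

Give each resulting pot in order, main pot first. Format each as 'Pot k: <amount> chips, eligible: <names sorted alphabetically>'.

Pot 1: 52 chips, eligible: A, B, C, D
Pot 2: 51 chips, eligible: B, C, D

Derivation:
Contributions: A=13, B=30, C=30, D=30
Pot levels (distinct totals of non-folded players): 13, 30
Layer 1-13: 13 each from A, B, C, D = 13*4 = 52 chips; eligible A, B, C, D
Layer 14-30: 17 each from B, C, D = 17*3 = 51 chips; eligible B, C, D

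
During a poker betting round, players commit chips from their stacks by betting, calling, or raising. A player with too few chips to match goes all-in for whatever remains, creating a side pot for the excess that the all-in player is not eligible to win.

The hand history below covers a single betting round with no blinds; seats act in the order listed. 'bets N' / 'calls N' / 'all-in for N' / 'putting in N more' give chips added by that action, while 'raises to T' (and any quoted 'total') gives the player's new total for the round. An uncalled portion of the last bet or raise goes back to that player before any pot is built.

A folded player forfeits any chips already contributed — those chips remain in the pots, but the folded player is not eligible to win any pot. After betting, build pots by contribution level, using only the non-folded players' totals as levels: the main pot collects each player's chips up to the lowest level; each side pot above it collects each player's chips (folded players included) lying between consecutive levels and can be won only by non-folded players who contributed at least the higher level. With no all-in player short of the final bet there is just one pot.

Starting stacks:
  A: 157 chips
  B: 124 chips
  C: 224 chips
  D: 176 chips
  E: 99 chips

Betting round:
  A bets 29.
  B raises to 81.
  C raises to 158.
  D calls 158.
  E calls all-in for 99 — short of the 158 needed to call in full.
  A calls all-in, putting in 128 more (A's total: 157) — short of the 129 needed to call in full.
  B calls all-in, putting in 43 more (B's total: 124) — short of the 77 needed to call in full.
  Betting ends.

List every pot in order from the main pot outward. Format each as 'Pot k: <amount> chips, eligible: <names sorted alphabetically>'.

Pot 1: 495 chips, eligible: A, B, C, D, E
Pot 2: 100 chips, eligible: A, B, C, D
Pot 3: 99 chips, eligible: A, C, D
Pot 4: 2 chips, eligible: C, D

Derivation:
Contributions: A=157, B=124, C=158, D=158, E=99
Pot levels (distinct totals of non-folded players): 99, 124, 157, 158
Layer 1-99: 99 each from A, B, C, D, E = 99*5 = 495 chips; eligible A, B, C, D, E
Layer 100-124: 25 each from A, B, C, D = 25*4 = 100 chips; eligible A, B, C, D
Layer 125-157: 33 each from A, C, D = 33*3 = 99 chips; eligible A, C, D
Layer 158-158: 1 each from C, D = 1*2 = 2 chips; eligible C, D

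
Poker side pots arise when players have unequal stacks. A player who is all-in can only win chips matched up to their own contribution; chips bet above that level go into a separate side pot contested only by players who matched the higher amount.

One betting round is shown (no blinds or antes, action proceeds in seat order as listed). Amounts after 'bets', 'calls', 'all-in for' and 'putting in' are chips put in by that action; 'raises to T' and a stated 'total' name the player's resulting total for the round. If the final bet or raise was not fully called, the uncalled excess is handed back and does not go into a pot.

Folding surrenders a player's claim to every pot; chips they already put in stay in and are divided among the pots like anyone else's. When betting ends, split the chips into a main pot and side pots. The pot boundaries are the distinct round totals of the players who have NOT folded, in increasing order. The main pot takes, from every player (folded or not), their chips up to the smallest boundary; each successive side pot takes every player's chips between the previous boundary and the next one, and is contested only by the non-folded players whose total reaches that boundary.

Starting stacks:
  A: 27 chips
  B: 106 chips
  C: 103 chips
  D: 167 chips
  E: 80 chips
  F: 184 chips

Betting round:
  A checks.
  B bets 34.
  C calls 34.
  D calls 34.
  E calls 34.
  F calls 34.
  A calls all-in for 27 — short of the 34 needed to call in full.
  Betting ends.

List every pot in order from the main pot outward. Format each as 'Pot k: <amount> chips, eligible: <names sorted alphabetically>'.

Pot 1: 162 chips, eligible: A, B, C, D, E, F
Pot 2: 35 chips, eligible: B, C, D, E, F

Derivation:
Contributions: A=27, B=34, C=34, D=34, E=34, F=34
Pot levels (distinct totals of non-folded players): 27, 34
Layer 1-27: 27 each from A, B, C, D, E, F = 27*6 = 162 chips; eligible A, B, C, D, E, F
Layer 28-34: 7 each from B, C, D, E, F = 7*5 = 35 chips; eligible B, C, D, E, F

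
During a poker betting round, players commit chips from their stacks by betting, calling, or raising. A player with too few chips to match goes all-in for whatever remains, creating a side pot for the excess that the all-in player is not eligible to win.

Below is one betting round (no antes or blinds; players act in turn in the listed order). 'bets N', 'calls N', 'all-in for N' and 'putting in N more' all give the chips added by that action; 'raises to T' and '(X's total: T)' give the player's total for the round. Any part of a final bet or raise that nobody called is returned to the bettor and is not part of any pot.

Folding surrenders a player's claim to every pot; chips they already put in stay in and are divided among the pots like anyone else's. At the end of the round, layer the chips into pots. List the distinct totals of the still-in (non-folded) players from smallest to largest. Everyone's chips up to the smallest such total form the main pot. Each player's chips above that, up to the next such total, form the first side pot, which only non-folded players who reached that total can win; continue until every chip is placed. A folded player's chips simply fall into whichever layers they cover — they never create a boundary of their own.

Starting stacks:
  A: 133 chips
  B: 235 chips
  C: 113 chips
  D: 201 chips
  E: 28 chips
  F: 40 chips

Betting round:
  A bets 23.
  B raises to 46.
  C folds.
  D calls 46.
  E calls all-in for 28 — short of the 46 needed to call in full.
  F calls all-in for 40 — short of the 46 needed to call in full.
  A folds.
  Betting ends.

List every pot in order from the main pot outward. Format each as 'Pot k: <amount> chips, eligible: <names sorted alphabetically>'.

Pot 1: 135 chips, eligible: B, D, E, F
Pot 2: 36 chips, eligible: B, D, F
Pot 3: 12 chips, eligible: B, D

Derivation:
Contributions: A=23, B=46, D=46, E=28, F=40
Folded: A, C
Pot levels (distinct totals of non-folded players): 28, 40, 46
Layer 1-28: A 23 + B 28 + D 28 + E 28 + F 28 = 135 chips; eligible B, D, E, F
Layer 29-40: 12 each from B, D, F = 12*3 = 36 chips; eligible B, D, F
Layer 41-46: 6 each from B, D = 6*2 = 12 chips; eligible B, D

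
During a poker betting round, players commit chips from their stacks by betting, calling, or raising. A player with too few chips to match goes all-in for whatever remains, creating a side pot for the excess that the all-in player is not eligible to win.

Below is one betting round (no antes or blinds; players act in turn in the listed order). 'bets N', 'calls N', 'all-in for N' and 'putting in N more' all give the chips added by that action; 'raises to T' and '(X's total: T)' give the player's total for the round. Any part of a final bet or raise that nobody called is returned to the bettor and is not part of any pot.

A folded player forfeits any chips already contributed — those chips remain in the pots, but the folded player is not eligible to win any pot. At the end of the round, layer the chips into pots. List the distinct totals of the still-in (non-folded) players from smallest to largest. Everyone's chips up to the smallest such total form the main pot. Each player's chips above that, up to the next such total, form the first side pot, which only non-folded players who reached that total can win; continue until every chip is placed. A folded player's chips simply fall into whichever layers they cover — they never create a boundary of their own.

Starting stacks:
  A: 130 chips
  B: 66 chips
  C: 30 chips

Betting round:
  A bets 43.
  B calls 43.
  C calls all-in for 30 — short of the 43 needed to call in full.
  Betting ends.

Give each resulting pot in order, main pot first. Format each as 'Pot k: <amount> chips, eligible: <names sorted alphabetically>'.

Contributions: A=43, B=43, C=30
Pot levels (distinct totals of non-folded players): 30, 43
Layer 1-30: 30 each from A, B, C = 30*3 = 90 chips; eligible A, B, C
Layer 31-43: 13 each from A, B = 13*2 = 26 chips; eligible A, B

Pot 1: 90 chips, eligible: A, B, C
Pot 2: 26 chips, eligible: A, B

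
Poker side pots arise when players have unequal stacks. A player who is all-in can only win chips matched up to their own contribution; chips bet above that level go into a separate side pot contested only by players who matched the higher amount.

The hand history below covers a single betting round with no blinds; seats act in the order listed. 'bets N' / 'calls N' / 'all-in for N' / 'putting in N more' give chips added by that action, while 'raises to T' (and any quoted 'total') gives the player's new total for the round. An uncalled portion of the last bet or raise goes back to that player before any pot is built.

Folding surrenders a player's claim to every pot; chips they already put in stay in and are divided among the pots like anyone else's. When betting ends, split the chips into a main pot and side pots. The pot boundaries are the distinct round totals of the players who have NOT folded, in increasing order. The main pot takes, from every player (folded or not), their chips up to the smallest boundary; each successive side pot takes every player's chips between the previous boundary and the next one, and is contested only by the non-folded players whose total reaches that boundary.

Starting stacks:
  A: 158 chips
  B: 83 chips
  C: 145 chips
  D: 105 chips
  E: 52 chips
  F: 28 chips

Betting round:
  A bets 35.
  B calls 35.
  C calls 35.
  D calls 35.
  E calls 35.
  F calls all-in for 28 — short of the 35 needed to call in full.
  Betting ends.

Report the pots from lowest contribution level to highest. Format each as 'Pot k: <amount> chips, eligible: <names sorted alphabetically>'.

Contributions: A=35, B=35, C=35, D=35, E=35, F=28
Pot levels (distinct totals of non-folded players): 28, 35
Layer 1-28: 28 each from A, B, C, D, E, F = 28*6 = 168 chips; eligible A, B, C, D, E, F
Layer 29-35: 7 each from A, B, C, D, E = 7*5 = 35 chips; eligible A, B, C, D, E

Pot 1: 168 chips, eligible: A, B, C, D, E, F
Pot 2: 35 chips, eligible: A, B, C, D, E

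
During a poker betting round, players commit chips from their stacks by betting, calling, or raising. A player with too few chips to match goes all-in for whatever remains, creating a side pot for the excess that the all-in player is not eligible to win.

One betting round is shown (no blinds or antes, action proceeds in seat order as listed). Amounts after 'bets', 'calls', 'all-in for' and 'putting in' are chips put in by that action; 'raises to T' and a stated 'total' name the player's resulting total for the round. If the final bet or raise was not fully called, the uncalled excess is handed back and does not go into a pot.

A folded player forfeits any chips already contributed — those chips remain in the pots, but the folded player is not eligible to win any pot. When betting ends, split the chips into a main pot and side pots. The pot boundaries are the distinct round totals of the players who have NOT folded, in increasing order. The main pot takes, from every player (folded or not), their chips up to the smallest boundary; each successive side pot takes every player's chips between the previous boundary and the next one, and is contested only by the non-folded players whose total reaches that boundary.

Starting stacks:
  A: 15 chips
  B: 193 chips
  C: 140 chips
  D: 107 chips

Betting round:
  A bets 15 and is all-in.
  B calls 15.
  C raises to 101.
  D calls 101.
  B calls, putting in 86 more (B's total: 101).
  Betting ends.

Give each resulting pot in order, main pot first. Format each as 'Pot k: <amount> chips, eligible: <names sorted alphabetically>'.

Pot 1: 60 chips, eligible: A, B, C, D
Pot 2: 258 chips, eligible: B, C, D

Derivation:
Contributions: A=15, B=101, C=101, D=101
Pot levels (distinct totals of non-folded players): 15, 101
Layer 1-15: 15 each from A, B, C, D = 15*4 = 60 chips; eligible A, B, C, D
Layer 16-101: 86 each from B, C, D = 86*3 = 258 chips; eligible B, C, D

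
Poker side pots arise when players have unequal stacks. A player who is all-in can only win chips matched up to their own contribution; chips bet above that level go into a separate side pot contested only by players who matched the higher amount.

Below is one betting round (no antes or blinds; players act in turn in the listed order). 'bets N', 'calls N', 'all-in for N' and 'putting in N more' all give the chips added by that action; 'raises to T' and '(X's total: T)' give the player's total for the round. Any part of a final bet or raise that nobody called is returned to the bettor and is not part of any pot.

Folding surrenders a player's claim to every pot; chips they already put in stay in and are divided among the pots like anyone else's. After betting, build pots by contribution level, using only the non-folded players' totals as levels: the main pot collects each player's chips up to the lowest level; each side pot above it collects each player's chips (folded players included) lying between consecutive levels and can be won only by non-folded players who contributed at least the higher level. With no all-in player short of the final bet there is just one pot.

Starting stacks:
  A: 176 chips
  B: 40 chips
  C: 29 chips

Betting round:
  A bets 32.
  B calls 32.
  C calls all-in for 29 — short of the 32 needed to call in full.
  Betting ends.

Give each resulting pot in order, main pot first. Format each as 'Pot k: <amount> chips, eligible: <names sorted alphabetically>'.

Contributions: A=32, B=32, C=29
Pot levels (distinct totals of non-folded players): 29, 32
Layer 1-29: 29 each from A, B, C = 29*3 = 87 chips; eligible A, B, C
Layer 30-32: 3 each from A, B = 3*2 = 6 chips; eligible A, B

Pot 1: 87 chips, eligible: A, B, C
Pot 2: 6 chips, eligible: A, B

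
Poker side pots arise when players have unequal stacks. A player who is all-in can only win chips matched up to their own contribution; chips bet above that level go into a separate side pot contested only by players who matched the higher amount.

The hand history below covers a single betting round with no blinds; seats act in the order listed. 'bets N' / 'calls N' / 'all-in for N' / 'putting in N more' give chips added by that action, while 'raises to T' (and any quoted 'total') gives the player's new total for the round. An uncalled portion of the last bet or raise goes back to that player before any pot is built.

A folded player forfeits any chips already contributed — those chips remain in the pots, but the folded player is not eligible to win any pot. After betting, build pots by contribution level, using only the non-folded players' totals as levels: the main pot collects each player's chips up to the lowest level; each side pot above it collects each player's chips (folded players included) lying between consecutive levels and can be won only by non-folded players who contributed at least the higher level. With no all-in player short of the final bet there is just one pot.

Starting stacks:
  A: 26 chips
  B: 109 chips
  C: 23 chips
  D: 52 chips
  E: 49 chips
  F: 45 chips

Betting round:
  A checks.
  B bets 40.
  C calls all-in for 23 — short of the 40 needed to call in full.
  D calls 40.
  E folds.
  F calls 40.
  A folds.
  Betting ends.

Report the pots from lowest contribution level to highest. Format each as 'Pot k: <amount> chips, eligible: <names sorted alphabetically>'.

Pot 1: 92 chips, eligible: B, C, D, F
Pot 2: 51 chips, eligible: B, D, F

Derivation:
Contributions: B=40, C=23, D=40, F=40
Folded: A, E
Pot levels (distinct totals of non-folded players): 23, 40
Layer 1-23: 23 each from B, C, D, F = 23*4 = 92 chips; eligible B, C, D, F
Layer 24-40: 17 each from B, D, F = 17*3 = 51 chips; eligible B, D, F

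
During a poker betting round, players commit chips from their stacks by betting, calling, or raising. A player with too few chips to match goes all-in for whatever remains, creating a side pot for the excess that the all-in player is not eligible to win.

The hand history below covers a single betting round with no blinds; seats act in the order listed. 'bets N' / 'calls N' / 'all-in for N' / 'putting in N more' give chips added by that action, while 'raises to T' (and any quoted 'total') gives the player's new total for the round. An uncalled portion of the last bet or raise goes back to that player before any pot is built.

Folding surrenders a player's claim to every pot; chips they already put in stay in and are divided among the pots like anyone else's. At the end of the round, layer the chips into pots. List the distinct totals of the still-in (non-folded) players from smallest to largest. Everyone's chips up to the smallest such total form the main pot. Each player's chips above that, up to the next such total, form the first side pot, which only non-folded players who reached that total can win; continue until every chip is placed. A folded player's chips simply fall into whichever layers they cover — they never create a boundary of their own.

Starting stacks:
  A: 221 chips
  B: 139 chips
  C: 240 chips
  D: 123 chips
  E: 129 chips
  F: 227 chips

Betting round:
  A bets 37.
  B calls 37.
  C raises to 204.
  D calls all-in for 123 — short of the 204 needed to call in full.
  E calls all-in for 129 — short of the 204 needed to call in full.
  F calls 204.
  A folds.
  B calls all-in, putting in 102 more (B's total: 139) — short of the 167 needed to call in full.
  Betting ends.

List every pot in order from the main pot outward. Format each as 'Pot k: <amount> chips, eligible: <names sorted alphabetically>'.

Contributions: A=37, B=139, C=204, D=123, E=129, F=204
Folded: A
Pot levels (distinct totals of non-folded players): 123, 129, 139, 204
Layer 1-123: A 37 + B 123 + C 123 + D 123 + E 123 + F 123 = 652 chips; eligible B, C, D, E, F
Layer 124-129: 6 each from B, C, E, F = 6*4 = 24 chips; eligible B, C, E, F
Layer 130-139: 10 each from B, C, F = 10*3 = 30 chips; eligible B, C, F
Layer 140-204: 65 each from C, F = 65*2 = 130 chips; eligible C, F

Pot 1: 652 chips, eligible: B, C, D, E, F
Pot 2: 24 chips, eligible: B, C, E, F
Pot 3: 30 chips, eligible: B, C, F
Pot 4: 130 chips, eligible: C, F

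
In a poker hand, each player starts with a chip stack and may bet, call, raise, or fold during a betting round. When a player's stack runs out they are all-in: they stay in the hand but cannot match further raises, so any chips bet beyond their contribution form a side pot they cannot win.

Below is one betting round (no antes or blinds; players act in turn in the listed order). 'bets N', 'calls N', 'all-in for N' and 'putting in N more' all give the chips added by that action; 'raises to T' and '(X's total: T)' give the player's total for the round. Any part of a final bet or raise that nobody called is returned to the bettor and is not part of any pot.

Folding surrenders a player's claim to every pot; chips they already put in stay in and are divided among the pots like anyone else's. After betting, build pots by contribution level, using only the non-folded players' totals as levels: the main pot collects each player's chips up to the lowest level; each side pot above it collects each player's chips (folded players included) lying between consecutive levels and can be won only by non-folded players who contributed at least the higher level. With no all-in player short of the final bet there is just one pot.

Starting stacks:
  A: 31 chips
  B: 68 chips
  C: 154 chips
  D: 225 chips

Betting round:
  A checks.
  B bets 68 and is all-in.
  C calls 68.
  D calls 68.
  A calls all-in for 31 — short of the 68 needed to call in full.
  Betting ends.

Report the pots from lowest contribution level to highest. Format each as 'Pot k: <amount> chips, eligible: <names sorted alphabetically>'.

Contributions: A=31, B=68, C=68, D=68
Pot levels (distinct totals of non-folded players): 31, 68
Layer 1-31: 31 each from A, B, C, D = 31*4 = 124 chips; eligible A, B, C, D
Layer 32-68: 37 each from B, C, D = 37*3 = 111 chips; eligible B, C, D

Pot 1: 124 chips, eligible: A, B, C, D
Pot 2: 111 chips, eligible: B, C, D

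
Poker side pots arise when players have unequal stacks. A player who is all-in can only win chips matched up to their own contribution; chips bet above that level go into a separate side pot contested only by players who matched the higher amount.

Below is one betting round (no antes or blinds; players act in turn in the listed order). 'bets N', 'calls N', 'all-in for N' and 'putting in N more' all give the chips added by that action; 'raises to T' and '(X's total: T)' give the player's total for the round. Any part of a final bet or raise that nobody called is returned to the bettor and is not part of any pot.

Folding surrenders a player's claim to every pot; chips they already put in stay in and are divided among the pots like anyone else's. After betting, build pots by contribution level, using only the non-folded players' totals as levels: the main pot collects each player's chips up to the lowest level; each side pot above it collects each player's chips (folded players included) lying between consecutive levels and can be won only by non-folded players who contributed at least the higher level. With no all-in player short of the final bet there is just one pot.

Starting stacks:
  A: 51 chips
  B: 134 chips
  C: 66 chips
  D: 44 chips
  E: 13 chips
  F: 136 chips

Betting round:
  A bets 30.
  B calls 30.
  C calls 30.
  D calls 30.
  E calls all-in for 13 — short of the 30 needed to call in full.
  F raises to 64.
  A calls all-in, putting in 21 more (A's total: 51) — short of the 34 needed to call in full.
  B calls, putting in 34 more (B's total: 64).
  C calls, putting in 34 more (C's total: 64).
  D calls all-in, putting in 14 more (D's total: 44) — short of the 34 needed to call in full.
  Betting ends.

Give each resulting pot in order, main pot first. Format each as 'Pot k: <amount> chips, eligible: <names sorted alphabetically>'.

Contributions: A=51, B=64, C=64, D=44, E=13, F=64
Pot levels (distinct totals of non-folded players): 13, 44, 51, 64
Layer 1-13: 13 each from A, B, C, D, E, F = 13*6 = 78 chips; eligible A, B, C, D, E, F
Layer 14-44: 31 each from A, B, C, D, F = 31*5 = 155 chips; eligible A, B, C, D, F
Layer 45-51: 7 each from A, B, C, F = 7*4 = 28 chips; eligible A, B, C, F
Layer 52-64: 13 each from B, C, F = 13*3 = 39 chips; eligible B, C, F

Pot 1: 78 chips, eligible: A, B, C, D, E, F
Pot 2: 155 chips, eligible: A, B, C, D, F
Pot 3: 28 chips, eligible: A, B, C, F
Pot 4: 39 chips, eligible: B, C, F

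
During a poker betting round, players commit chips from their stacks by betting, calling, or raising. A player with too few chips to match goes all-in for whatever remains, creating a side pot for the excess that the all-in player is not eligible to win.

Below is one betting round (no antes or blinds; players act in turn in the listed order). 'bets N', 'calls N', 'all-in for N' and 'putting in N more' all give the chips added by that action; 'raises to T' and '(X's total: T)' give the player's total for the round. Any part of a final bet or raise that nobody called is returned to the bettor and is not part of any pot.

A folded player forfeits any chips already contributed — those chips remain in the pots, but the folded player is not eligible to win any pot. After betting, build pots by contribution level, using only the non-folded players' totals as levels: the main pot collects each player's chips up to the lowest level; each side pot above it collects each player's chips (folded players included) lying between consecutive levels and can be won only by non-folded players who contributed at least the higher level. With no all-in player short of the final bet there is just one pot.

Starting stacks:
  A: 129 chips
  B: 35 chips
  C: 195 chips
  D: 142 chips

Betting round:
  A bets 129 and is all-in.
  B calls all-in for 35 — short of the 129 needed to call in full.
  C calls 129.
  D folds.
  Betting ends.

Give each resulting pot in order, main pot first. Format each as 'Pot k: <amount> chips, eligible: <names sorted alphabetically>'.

Contributions: A=129, B=35, C=129
Folded: D
Pot levels (distinct totals of non-folded players): 35, 129
Layer 1-35: 35 each from A, B, C = 35*3 = 105 chips; eligible A, B, C
Layer 36-129: 94 each from A, C = 94*2 = 188 chips; eligible A, C

Pot 1: 105 chips, eligible: A, B, C
Pot 2: 188 chips, eligible: A, C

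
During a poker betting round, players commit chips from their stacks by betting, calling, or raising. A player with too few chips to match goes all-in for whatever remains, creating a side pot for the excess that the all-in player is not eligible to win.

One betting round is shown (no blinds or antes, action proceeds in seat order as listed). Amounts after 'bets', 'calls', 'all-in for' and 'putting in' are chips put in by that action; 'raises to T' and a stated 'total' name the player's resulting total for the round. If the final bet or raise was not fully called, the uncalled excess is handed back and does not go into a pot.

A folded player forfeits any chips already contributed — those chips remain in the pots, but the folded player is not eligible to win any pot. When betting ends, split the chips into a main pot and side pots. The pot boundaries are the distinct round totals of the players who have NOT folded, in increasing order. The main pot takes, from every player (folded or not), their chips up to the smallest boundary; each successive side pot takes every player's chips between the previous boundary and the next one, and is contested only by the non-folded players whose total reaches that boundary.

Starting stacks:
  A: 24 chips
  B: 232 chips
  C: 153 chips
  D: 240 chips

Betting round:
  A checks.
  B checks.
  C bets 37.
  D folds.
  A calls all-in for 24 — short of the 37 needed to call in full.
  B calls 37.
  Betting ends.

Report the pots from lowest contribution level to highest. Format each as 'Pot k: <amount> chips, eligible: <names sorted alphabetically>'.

Contributions: A=24, B=37, C=37
Folded: D
Pot levels (distinct totals of non-folded players): 24, 37
Layer 1-24: 24 each from A, B, C = 24*3 = 72 chips; eligible A, B, C
Layer 25-37: 13 each from B, C = 13*2 = 26 chips; eligible B, C

Pot 1: 72 chips, eligible: A, B, C
Pot 2: 26 chips, eligible: B, C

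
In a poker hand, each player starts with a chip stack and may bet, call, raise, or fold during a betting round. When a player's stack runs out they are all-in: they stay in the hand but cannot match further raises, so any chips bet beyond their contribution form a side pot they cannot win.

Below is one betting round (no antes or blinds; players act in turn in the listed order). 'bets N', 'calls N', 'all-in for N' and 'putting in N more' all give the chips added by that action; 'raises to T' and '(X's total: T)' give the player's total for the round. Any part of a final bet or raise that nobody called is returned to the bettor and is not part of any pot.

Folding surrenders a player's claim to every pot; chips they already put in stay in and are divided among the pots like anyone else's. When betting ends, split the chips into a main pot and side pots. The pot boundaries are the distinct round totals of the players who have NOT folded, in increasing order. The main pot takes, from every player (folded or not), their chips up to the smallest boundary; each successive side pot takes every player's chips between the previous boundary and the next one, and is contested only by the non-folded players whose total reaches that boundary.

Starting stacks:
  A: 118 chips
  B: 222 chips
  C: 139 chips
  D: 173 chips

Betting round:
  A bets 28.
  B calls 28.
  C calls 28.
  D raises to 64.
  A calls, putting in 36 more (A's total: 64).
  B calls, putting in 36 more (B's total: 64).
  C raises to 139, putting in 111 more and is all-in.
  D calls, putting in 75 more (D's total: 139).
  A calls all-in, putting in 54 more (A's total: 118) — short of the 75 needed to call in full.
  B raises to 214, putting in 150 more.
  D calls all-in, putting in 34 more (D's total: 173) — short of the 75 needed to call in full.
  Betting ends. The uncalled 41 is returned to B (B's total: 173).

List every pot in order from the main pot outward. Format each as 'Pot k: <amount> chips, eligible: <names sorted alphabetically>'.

Contributions (after 41 returned to B): A=118, B=173, C=139, D=173
Pot levels (distinct totals of non-folded players): 118, 139, 173
Layer 1-118: 118 each from A, B, C, D = 118*4 = 472 chips; eligible A, B, C, D
Layer 119-139: 21 each from B, C, D = 21*3 = 63 chips; eligible B, C, D
Layer 140-173: 34 each from B, D = 34*2 = 68 chips; eligible B, D

Pot 1: 472 chips, eligible: A, B, C, D
Pot 2: 63 chips, eligible: B, C, D
Pot 3: 68 chips, eligible: B, D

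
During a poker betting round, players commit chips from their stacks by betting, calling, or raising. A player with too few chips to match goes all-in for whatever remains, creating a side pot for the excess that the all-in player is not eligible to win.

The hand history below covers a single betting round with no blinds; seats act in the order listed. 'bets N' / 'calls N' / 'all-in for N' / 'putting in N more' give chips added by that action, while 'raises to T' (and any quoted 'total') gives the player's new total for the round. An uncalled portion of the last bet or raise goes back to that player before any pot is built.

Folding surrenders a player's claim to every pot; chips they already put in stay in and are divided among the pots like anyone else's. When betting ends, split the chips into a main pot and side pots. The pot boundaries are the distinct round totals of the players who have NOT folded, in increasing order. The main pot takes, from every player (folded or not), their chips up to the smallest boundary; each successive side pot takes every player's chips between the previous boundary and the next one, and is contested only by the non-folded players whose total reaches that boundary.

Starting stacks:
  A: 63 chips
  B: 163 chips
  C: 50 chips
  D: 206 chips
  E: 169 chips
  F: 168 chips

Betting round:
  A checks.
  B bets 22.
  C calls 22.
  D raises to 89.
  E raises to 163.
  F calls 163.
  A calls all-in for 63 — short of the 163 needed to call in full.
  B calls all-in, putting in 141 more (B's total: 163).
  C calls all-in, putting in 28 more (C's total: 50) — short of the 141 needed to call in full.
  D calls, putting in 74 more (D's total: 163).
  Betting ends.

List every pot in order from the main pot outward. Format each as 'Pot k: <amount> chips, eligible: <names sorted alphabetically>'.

Pot 1: 300 chips, eligible: A, B, C, D, E, F
Pot 2: 65 chips, eligible: A, B, D, E, F
Pot 3: 400 chips, eligible: B, D, E, F

Derivation:
Contributions: A=63, B=163, C=50, D=163, E=163, F=163
Pot levels (distinct totals of non-folded players): 50, 63, 163
Layer 1-50: 50 each from A, B, C, D, E, F = 50*6 = 300 chips; eligible A, B, C, D, E, F
Layer 51-63: 13 each from A, B, D, E, F = 13*5 = 65 chips; eligible A, B, D, E, F
Layer 64-163: 100 each from B, D, E, F = 100*4 = 400 chips; eligible B, D, E, F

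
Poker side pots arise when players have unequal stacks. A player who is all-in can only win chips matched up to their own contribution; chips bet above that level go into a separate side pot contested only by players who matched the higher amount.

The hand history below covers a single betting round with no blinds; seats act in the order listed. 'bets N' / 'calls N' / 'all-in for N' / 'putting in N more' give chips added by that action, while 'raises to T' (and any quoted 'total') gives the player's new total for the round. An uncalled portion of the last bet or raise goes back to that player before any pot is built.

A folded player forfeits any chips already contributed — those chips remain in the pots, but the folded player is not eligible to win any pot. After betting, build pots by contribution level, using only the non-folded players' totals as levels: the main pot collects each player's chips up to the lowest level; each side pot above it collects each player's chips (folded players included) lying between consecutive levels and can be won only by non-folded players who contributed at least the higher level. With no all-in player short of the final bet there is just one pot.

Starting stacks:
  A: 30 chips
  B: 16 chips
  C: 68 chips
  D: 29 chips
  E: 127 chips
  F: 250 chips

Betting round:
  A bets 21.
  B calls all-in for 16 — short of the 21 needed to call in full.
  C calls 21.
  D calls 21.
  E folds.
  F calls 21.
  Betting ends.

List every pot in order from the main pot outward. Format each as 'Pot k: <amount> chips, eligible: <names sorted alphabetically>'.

Contributions: A=21, B=16, C=21, D=21, F=21
Folded: E
Pot levels (distinct totals of non-folded players): 16, 21
Layer 1-16: 16 each from A, B, C, D, F = 16*5 = 80 chips; eligible A, B, C, D, F
Layer 17-21: 5 each from A, C, D, F = 5*4 = 20 chips; eligible A, C, D, F

Pot 1: 80 chips, eligible: A, B, C, D, F
Pot 2: 20 chips, eligible: A, C, D, F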